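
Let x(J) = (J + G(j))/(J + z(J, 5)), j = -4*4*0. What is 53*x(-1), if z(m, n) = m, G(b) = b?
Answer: 53/2 ≈ 26.500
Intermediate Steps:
j = 0 (j = -16*0 = 0)
x(J) = 1/2 (x(J) = (J + 0)/(J + J) = J/((2*J)) = J*(1/(2*J)) = 1/2)
53*x(-1) = 53*(1/2) = 53/2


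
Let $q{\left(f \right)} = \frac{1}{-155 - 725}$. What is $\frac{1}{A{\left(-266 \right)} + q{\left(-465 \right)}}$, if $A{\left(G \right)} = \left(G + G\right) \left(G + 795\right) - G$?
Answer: $- \frac{880}{247422561} \approx -3.5567 \cdot 10^{-6}$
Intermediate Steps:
$q{\left(f \right)} = - \frac{1}{880}$ ($q{\left(f \right)} = \frac{1}{-880} = - \frac{1}{880}$)
$A{\left(G \right)} = - G + 2 G \left(795 + G\right)$ ($A{\left(G \right)} = 2 G \left(795 + G\right) - G = - G + 2 G \left(795 + G\right)$)
$\frac{1}{A{\left(-266 \right)} + q{\left(-465 \right)}} = \frac{1}{- 266 \left(1589 + 2 \left(-266\right)\right) - \frac{1}{880}} = \frac{1}{- 266 \left(1589 - 532\right) - \frac{1}{880}} = \frac{1}{\left(-266\right) 1057 - \frac{1}{880}} = \frac{1}{-281162 - \frac{1}{880}} = \frac{1}{- \frac{247422561}{880}} = - \frac{880}{247422561}$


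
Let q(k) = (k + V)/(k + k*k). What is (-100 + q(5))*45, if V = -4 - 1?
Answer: -4500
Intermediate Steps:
V = -5
q(k) = (-5 + k)/(k + k²) (q(k) = (k - 5)/(k + k*k) = (-5 + k)/(k + k²))
(-100 + q(5))*45 = (-100 + (-5 + 5)/(5*(1 + 5)))*45 = (-100 + (⅕)*0/6)*45 = (-100 + (⅕)*(⅙)*0)*45 = (-100 + 0)*45 = -100*45 = -4500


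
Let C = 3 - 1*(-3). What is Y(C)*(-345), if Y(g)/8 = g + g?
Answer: -33120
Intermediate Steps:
C = 6 (C = 3 + 3 = 6)
Y(g) = 16*g (Y(g) = 8*(g + g) = 8*(2*g) = 16*g)
Y(C)*(-345) = (16*6)*(-345) = 96*(-345) = -33120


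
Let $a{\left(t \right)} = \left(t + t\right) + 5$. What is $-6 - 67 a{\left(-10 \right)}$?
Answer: $999$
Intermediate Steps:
$a{\left(t \right)} = 5 + 2 t$ ($a{\left(t \right)} = 2 t + 5 = 5 + 2 t$)
$-6 - 67 a{\left(-10 \right)} = -6 - 67 \left(5 + 2 \left(-10\right)\right) = -6 - 67 \left(5 - 20\right) = -6 - -1005 = -6 + 1005 = 999$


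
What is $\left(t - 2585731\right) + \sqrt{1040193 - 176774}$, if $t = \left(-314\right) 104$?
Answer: $-2618387 + \sqrt{863419} \approx -2.6175 \cdot 10^{6}$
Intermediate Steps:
$t = -32656$
$\left(t - 2585731\right) + \sqrt{1040193 - 176774} = \left(-32656 - 2585731\right) + \sqrt{1040193 - 176774} = -2618387 + \sqrt{863419}$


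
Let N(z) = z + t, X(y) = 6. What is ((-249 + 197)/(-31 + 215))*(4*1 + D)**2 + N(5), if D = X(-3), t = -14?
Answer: -857/23 ≈ -37.261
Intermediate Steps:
D = 6
N(z) = -14 + z (N(z) = z - 14 = -14 + z)
((-249 + 197)/(-31 + 215))*(4*1 + D)**2 + N(5) = ((-249 + 197)/(-31 + 215))*(4*1 + 6)**2 + (-14 + 5) = (-52/184)*(4 + 6)**2 - 9 = -52*1/184*10**2 - 9 = -13/46*100 - 9 = -650/23 - 9 = -857/23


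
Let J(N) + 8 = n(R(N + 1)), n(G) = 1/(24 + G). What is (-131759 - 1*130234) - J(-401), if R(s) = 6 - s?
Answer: -112653551/430 ≈ -2.6199e+5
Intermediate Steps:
J(N) = -8 + 1/(29 - N) (J(N) = -8 + 1/(24 + (6 - (N + 1))) = -8 + 1/(24 + (6 - (1 + N))) = -8 + 1/(24 + (6 + (-1 - N))) = -8 + 1/(24 + (5 - N)) = -8 + 1/(29 - N))
(-131759 - 1*130234) - J(-401) = (-131759 - 1*130234) - (231 - 8*(-401))/(-29 - 401) = (-131759 - 130234) - (231 + 3208)/(-430) = -261993 - (-1)*3439/430 = -261993 - 1*(-3439/430) = -261993 + 3439/430 = -112653551/430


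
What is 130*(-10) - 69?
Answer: -1369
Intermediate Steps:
130*(-10) - 69 = -1300 - 69 = -1369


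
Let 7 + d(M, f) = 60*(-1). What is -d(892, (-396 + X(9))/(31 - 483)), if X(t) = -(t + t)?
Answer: 67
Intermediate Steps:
X(t) = -2*t
d(M, f) = -67 (d(M, f) = -7 + 60*(-1) = -7 - 60 = -67)
-d(892, (-396 + X(9))/(31 - 483)) = -1*(-67) = 67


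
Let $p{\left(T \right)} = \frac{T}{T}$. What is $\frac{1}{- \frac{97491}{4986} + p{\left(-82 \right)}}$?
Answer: $- \frac{1662}{30835} \approx -0.0539$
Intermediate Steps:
$p{\left(T \right)} = 1$
$\frac{1}{- \frac{97491}{4986} + p{\left(-82 \right)}} = \frac{1}{- \frac{97491}{4986} + 1} = \frac{1}{\left(-97491\right) \frac{1}{4986} + 1} = \frac{1}{- \frac{32497}{1662} + 1} = \frac{1}{- \frac{30835}{1662}} = - \frac{1662}{30835}$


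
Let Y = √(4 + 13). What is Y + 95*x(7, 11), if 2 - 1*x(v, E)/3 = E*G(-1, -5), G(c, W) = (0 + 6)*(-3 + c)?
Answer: 75810 + √17 ≈ 75814.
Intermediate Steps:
G(c, W) = -18 + 6*c (G(c, W) = 6*(-3 + c) = -18 + 6*c)
x(v, E) = 6 + 72*E (x(v, E) = 6 - 3*E*(-18 + 6*(-1)) = 6 - 3*E*(-18 - 6) = 6 - 3*E*(-24) = 6 - (-72)*E = 6 + 72*E)
Y = √17 ≈ 4.1231
Y + 95*x(7, 11) = √17 + 95*(6 + 72*11) = √17 + 95*(6 + 792) = √17 + 95*798 = √17 + 75810 = 75810 + √17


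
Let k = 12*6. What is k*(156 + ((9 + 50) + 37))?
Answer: 18144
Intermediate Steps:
k = 72
k*(156 + ((9 + 50) + 37)) = 72*(156 + ((9 + 50) + 37)) = 72*(156 + (59 + 37)) = 72*(156 + 96) = 72*252 = 18144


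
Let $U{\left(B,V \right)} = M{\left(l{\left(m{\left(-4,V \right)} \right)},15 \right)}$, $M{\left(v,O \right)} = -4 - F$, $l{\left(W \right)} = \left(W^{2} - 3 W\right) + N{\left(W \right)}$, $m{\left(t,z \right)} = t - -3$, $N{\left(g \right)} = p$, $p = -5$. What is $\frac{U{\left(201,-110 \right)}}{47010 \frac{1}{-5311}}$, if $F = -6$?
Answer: $- \frac{5311}{23505} \approx -0.22595$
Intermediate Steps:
$N{\left(g \right)} = -5$
$m{\left(t,z \right)} = 3 + t$ ($m{\left(t,z \right)} = t + 3 = 3 + t$)
$l{\left(W \right)} = -5 + W^{2} - 3 W$ ($l{\left(W \right)} = \left(W^{2} - 3 W\right) - 5 = -5 + W^{2} - 3 W$)
$M{\left(v,O \right)} = 2$ ($M{\left(v,O \right)} = -4 - -6 = -4 + 6 = 2$)
$U{\left(B,V \right)} = 2$
$\frac{U{\left(201,-110 \right)}}{47010 \frac{1}{-5311}} = \frac{2}{47010 \frac{1}{-5311}} = \frac{2}{47010 \left(- \frac{1}{5311}\right)} = \frac{2}{- \frac{47010}{5311}} = 2 \left(- \frac{5311}{47010}\right) = - \frac{5311}{23505}$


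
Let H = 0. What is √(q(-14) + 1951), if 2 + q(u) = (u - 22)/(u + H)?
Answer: √95627/7 ≈ 44.177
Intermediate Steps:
q(u) = -2 + (-22 + u)/u (q(u) = -2 + (u - 22)/(u + 0) = -2 + (-22 + u)/u)
√(q(-14) + 1951) = √((-22 - 1*(-14))/(-14) + 1951) = √(-(-22 + 14)/14 + 1951) = √(-1/14*(-8) + 1951) = √(4/7 + 1951) = √(13661/7) = √95627/7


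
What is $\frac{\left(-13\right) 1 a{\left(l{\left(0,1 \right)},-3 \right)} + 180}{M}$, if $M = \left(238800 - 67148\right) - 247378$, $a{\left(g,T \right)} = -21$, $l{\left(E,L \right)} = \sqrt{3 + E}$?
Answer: $- \frac{151}{25242} \approx -0.0059821$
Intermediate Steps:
$M = -75726$ ($M = 171652 - 247378 = -75726$)
$\frac{\left(-13\right) 1 a{\left(l{\left(0,1 \right)},-3 \right)} + 180}{M} = \frac{\left(-13\right) 1 \left(-21\right) + 180}{-75726} = \left(\left(-13\right) \left(-21\right) + 180\right) \left(- \frac{1}{75726}\right) = \left(273 + 180\right) \left(- \frac{1}{75726}\right) = 453 \left(- \frac{1}{75726}\right) = - \frac{151}{25242}$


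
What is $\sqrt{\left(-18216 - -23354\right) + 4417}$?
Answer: $7 \sqrt{195} \approx 97.75$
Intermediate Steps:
$\sqrt{\left(-18216 - -23354\right) + 4417} = \sqrt{\left(-18216 + 23354\right) + 4417} = \sqrt{5138 + 4417} = \sqrt{9555} = 7 \sqrt{195}$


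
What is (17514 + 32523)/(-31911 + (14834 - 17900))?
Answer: -16679/11659 ≈ -1.4306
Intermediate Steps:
(17514 + 32523)/(-31911 + (14834 - 17900)) = 50037/(-31911 - 3066) = 50037/(-34977) = 50037*(-1/34977) = -16679/11659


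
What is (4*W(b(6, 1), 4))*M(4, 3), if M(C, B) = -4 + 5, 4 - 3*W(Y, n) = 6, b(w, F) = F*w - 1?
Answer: -8/3 ≈ -2.6667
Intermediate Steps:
b(w, F) = -1 + F*w
W(Y, n) = -⅔ (W(Y, n) = 4/3 - ⅓*6 = 4/3 - 2 = -⅔)
M(C, B) = 1
(4*W(b(6, 1), 4))*M(4, 3) = (4*(-⅔))*1 = -8/3*1 = -8/3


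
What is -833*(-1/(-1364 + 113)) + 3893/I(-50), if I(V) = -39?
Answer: -1634210/16263 ≈ -100.49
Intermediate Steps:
-833*(-1/(-1364 + 113)) + 3893/I(-50) = -833*(-1/(-1364 + 113)) + 3893/(-39) = -833/((-1*(-1251))) + 3893*(-1/39) = -833/1251 - 3893/39 = -1634210/16263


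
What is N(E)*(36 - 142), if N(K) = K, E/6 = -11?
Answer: 6996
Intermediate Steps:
E = -66 (E = 6*(-11) = -66)
N(E)*(36 - 142) = -66*(36 - 142) = -66*(-106) = 6996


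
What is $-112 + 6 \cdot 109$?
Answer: $542$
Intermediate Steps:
$-112 + 6 \cdot 109 = -112 + 654 = 542$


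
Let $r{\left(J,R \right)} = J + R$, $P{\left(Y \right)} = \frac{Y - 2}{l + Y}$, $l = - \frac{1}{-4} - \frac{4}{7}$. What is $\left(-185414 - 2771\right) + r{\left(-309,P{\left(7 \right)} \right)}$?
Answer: $- \frac{35248238}{187} \approx -1.8849 \cdot 10^{5}$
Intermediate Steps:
$l = - \frac{9}{28}$ ($l = \left(-1\right) \left(- \frac{1}{4}\right) - \frac{4}{7} = \frac{1}{4} - \frac{4}{7} = - \frac{9}{28} \approx -0.32143$)
$P{\left(Y \right)} = \frac{-2 + Y}{- \frac{9}{28} + Y}$ ($P{\left(Y \right)} = \frac{Y - 2}{- \frac{9}{28} + Y} = \frac{-2 + Y}{- \frac{9}{28} + Y}$)
$\left(-185414 - 2771\right) + r{\left(-309,P{\left(7 \right)} \right)} = \left(-185414 - 2771\right) - \left(309 - \frac{28 \left(-2 + 7\right)}{-9 + 28 \cdot 7}\right) = -188185 - \left(309 - 28 \frac{1}{-9 + 196} \cdot 5\right) = -188185 - \left(309 - 28 \cdot \frac{1}{187} \cdot 5\right) = -188185 - \left(309 - \frac{140}{187}\right) = -188185 + \left(-309 + \frac{140}{187}\right) = -188185 - \frac{57643}{187} = - \frac{35248238}{187}$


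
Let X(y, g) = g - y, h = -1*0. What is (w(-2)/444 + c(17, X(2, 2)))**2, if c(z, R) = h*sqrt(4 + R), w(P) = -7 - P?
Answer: 25/197136 ≈ 0.00012682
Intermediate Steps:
h = 0
c(z, R) = 0 (c(z, R) = 0*sqrt(4 + R) = 0)
(w(-2)/444 + c(17, X(2, 2)))**2 = ((-7 - 1*(-2))/444 + 0)**2 = ((-7 + 2)*(1/444) + 0)**2 = (-5*1/444 + 0)**2 = (-5/444 + 0)**2 = (-5/444)**2 = 25/197136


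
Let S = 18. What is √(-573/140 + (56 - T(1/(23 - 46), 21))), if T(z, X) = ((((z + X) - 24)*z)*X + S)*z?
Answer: √72414957545/37030 ≈ 7.2671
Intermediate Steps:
T(z, X) = z*(18 + X*z*(-24 + X + z)) (T(z, X) = ((((z + X) - 24)*z)*X + 18)*z = ((((X + z) - 24)*z)*X + 18)*z = (((-24 + X + z)*z)*X + 18)*z = ((z*(-24 + X + z))*X + 18)*z = (X*z*(-24 + X + z) + 18)*z = (18 + X*z*(-24 + X + z))*z = z*(18 + X*z*(-24 + X + z)))
√(-573/140 + (56 - T(1/(23 - 46), 21))) = √(-573/140 + (56 - (18 + 21*(1/(23 - 46))² + 21²/(23 - 46) - 24*21/(23 - 46))/(23 - 46))) = √(-573*1/140 + (56 - (18 + 21*(1/(-23))² + 441/(-23) - 24*21/(-23))/(-23))) = √(-573/140 + (56 - (-1)*(18 + 21*(-1/23)² - 1/23*441 - 24*21*(-1/23))/23)) = √(-573/140 + (56 - (-1)*(18 + 21*(1/529) - 441/23 + 504/23)/23)) = √(-573/140 + (56 - (-1)*(18 + 21/529 - 441/23 + 504/23)/23)) = √(-573/140 + (56 - (-1)*10992/(23*529))) = √(-573/140 + (56 - 1*(-10992/12167))) = √(-573/140 + (56 + 10992/12167)) = √(-573/140 + 692344/12167) = √(89956469/1703380) = √72414957545/37030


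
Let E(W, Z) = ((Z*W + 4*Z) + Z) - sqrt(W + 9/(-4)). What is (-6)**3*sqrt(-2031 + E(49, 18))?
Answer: -108*I*sqrt(4236 + 2*sqrt(187)) ≈ -7051.8*I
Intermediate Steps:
E(W, Z) = -sqrt(-9/4 + W) + 5*Z + W*Z (E(W, Z) = ((W*Z + 4*Z) + Z) - sqrt(W + 9*(-1/4)) = ((4*Z + W*Z) + Z) - sqrt(W - 9/4) = (5*Z + W*Z) - sqrt(-9/4 + W) = -sqrt(-9/4 + W) + 5*Z + W*Z)
(-6)**3*sqrt(-2031 + E(49, 18)) = (-6)**3*sqrt(-2031 + (5*18 - sqrt(-9 + 4*49)/2 + 49*18)) = -216*sqrt(-2031 + (90 - sqrt(-9 + 196)/2 + 882)) = -216*sqrt(-2031 + (90 - sqrt(187)/2 + 882)) = -216*sqrt(-2031 + (972 - sqrt(187)/2)) = -216*sqrt(-1059 - sqrt(187)/2)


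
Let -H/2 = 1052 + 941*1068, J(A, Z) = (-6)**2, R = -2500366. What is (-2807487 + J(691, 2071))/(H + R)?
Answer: 2807451/4512446 ≈ 0.62216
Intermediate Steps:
J(A, Z) = 36
H = -2012080 (H = -2*(1052 + 941*1068) = -2*(1052 + 1004988) = -2*1006040 = -2012080)
(-2807487 + J(691, 2071))/(H + R) = (-2807487 + 36)/(-2012080 - 2500366) = -2807451/(-4512446) = -2807451*(-1/4512446) = 2807451/4512446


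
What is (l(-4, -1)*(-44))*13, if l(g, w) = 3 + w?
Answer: -1144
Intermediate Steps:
(l(-4, -1)*(-44))*13 = ((3 - 1)*(-44))*13 = (2*(-44))*13 = -88*13 = -1144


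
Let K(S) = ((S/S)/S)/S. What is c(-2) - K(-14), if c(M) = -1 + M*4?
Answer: -1765/196 ≈ -9.0051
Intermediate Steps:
c(M) = -1 + 4*M
K(S) = S⁻² (K(S) = (1/S)/S = 1/(S*S) = S⁻²)
c(-2) - K(-14) = (-1 + 4*(-2)) - 1/(-14)² = (-1 - 8) - 1*1/196 = -9 - 1/196 = -1765/196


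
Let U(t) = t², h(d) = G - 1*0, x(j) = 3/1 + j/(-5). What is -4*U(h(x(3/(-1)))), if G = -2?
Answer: -16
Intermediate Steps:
x(j) = 3 - j/5 (x(j) = 3*1 + j*(-⅕) = 3 - j/5)
h(d) = -2 (h(d) = -2 - 1*0 = -2 + 0 = -2)
-4*U(h(x(3/(-1)))) = -4*(-2)² = -4*4 = -1*16 = -16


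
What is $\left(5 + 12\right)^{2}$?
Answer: $289$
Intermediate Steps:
$\left(5 + 12\right)^{2} = 17^{2} = 289$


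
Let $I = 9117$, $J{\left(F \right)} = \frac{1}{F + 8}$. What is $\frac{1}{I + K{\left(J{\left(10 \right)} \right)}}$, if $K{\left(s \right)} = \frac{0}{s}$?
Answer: $\frac{1}{9117} \approx 0.00010969$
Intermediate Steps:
$J{\left(F \right)} = \frac{1}{8 + F}$
$K{\left(s \right)} = 0$
$\frac{1}{I + K{\left(J{\left(10 \right)} \right)}} = \frac{1}{9117 + 0} = \frac{1}{9117}$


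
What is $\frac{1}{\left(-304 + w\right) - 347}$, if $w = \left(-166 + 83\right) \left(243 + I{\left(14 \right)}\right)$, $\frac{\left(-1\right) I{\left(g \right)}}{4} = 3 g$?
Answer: $- \frac{1}{6876} \approx -0.00014543$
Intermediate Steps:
$I{\left(g \right)} = - 12 g$ ($I{\left(g \right)} = - 4 \cdot 3 g = - 12 g$)
$w = -6225$ ($w = \left(-166 + 83\right) \left(243 - 168\right) = - 83 \left(243 - 168\right) = \left(-83\right) 75 = -6225$)
$\frac{1}{\left(-304 + w\right) - 347} = \frac{1}{\left(-304 - 6225\right) - 347} = \frac{1}{-6529 - 347} = \frac{1}{-6876} = - \frac{1}{6876}$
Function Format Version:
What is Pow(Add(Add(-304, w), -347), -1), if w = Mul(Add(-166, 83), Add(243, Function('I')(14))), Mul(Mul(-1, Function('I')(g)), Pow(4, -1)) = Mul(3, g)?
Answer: Rational(-1, 6876) ≈ -0.00014543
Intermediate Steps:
Function('I')(g) = Mul(-12, g) (Function('I')(g) = Mul(-4, Mul(3, g)) = Mul(-12, g))
w = -6225 (w = Mul(Add(-166, 83), Add(243, Mul(-12, 14))) = Mul(-83, Add(243, -168)) = Mul(-83, 75) = -6225)
Pow(Add(Add(-304, w), -347), -1) = Pow(Add(Add(-304, -6225), -347), -1) = Pow(Add(-6529, -347), -1) = Pow(-6876, -1) = Rational(-1, 6876)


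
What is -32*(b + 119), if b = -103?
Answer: -512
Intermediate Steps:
-32*(b + 119) = -32*(-103 + 119) = -32*16 = -512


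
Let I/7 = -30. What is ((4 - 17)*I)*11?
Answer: 30030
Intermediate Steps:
I = -210 (I = 7*(-30) = -210)
((4 - 17)*I)*11 = ((4 - 17)*(-210))*11 = -13*(-210)*11 = 2730*11 = 30030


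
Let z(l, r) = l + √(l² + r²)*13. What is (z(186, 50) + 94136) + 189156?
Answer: 283478 + 26*√9274 ≈ 2.8598e+5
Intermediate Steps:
z(l, r) = l + 13*√(l² + r²)
(z(186, 50) + 94136) + 189156 = ((186 + 13*√(186² + 50²)) + 94136) + 189156 = ((186 + 13*√(34596 + 2500)) + 94136) + 189156 = ((186 + 13*√37096) + 94136) + 189156 = ((186 + 13*(2*√9274)) + 94136) + 189156 = ((186 + 26*√9274) + 94136) + 189156 = (94322 + 26*√9274) + 189156 = 283478 + 26*√9274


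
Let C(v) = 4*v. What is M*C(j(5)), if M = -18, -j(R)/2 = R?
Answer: 720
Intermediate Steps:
j(R) = -2*R
M*C(j(5)) = -72*(-2*5) = -72*(-10) = -18*(-40) = 720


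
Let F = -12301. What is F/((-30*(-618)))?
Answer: -12301/18540 ≈ -0.66348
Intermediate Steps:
F/((-30*(-618))) = -12301/((-30*(-618))) = -12301/18540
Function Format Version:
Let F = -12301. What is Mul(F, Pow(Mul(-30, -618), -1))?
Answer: Rational(-12301, 18540) ≈ -0.66348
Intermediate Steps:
Mul(F, Pow(Mul(-30, -618), -1)) = Mul(-12301, Pow(Mul(-30, -618), -1)) = Mul(-12301, Pow(18540, -1)) = Mul(-12301, Rational(1, 18540)) = Rational(-12301, 18540)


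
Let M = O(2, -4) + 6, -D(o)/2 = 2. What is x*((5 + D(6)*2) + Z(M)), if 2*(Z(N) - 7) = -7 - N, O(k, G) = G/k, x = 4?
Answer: -6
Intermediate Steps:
D(o) = -4 (D(o) = -2*2 = -4)
M = 4 (M = -4/2 + 6 = -4*½ + 6 = -2 + 6 = 4)
Z(N) = 7/2 - N/2 (Z(N) = 7 + (-7 - N)/2 = 7 + (-7/2 - N/2) = 7/2 - N/2)
x*((5 + D(6)*2) + Z(M)) = 4*((5 - 4*2) + (7/2 - ½*4)) = 4*((5 - 8) + (7/2 - 2)) = 4*(-3 + 3/2) = 4*(-3/2) = -6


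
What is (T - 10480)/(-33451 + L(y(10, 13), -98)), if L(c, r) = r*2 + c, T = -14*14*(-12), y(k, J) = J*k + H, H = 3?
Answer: 4064/16757 ≈ 0.24253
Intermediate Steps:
y(k, J) = 3 + J*k (y(k, J) = J*k + 3 = 3 + J*k)
T = 2352 (T = -196*(-12) = 2352)
L(c, r) = c + 2*r (L(c, r) = 2*r + c = c + 2*r)
(T - 10480)/(-33451 + L(y(10, 13), -98)) = (2352 - 10480)/(-33451 + ((3 + 13*10) + 2*(-98))) = -8128/(-33451 + ((3 + 130) - 196)) = -8128/(-33451 + (133 - 196)) = -8128/(-33451 - 63) = -8128/(-33514) = -8128*(-1/33514) = 4064/16757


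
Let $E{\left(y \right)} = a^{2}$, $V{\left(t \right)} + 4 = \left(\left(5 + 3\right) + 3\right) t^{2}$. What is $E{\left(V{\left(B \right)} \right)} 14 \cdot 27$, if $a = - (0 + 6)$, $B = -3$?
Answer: $13608$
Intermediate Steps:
$a = -6$ ($a = \left(-1\right) 6 = -6$)
$V{\left(t \right)} = -4 + 11 t^{2}$ ($V{\left(t \right)} = -4 + \left(\left(5 + 3\right) + 3\right) t^{2} = -4 + \left(8 + 3\right) t^{2} = -4 + 11 t^{2}$)
$E{\left(y \right)} = 36$ ($E{\left(y \right)} = \left(-6\right)^{2} = 36$)
$E{\left(V{\left(B \right)} \right)} 14 \cdot 27 = 36 \cdot 14 \cdot 27 = 504 \cdot 27 = 13608$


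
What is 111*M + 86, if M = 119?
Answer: 13295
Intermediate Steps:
111*M + 86 = 111*119 + 86 = 13209 + 86 = 13295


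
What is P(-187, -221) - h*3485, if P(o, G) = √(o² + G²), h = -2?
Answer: 6970 + 17*√290 ≈ 7259.5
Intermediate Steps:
P(o, G) = √(G² + o²)
P(-187, -221) - h*3485 = √((-221)² + (-187)²) - (-2)*3485 = √(48841 + 34969) - 1*(-6970) = √83810 + 6970 = 17*√290 + 6970 = 6970 + 17*√290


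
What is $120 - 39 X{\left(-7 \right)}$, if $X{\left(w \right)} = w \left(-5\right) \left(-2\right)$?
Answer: $2850$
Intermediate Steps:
$X{\left(w \right)} = 10 w$ ($X{\left(w \right)} = - 5 w \left(-2\right) = 10 w$)
$120 - 39 X{\left(-7 \right)} = 120 - 39 \cdot 10 \left(-7\right) = 120 - -2730 = 120 + 2730 = 2850$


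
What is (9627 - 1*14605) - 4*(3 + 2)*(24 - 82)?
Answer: -3818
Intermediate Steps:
(9627 - 1*14605) - 4*(3 + 2)*(24 - 82) = (9627 - 14605) - 4*5*(-58) = -4978 - 20*(-58) = -4978 - 1*(-1160) = -4978 + 1160 = -3818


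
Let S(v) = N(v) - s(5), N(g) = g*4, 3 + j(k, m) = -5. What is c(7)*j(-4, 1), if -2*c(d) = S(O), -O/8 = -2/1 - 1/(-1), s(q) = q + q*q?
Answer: 8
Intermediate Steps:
j(k, m) = -8 (j(k, m) = -3 - 5 = -8)
N(g) = 4*g
s(q) = q + q²
O = 8 (O = -8*(-2/1 - 1/(-1)) = -8*(-2*1 - 1*(-1)) = -8*(-2 + 1) = -8*(-1) = 8)
S(v) = -30 + 4*v (S(v) = 4*v - 5*(1 + 5) = 4*v - 5*6 = 4*v - 1*30 = 4*v - 30 = -30 + 4*v)
c(d) = -1 (c(d) = -(-30 + 4*8)/2 = -(-30 + 32)/2 = -½*2 = -1)
c(7)*j(-4, 1) = -1*(-8) = 8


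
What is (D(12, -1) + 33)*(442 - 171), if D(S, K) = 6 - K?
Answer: 10840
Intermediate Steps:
(D(12, -1) + 33)*(442 - 171) = ((6 - 1*(-1)) + 33)*(442 - 171) = ((6 + 1) + 33)*271 = (7 + 33)*271 = 40*271 = 10840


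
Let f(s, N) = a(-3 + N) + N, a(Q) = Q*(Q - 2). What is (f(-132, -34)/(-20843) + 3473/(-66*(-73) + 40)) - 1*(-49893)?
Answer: 5051995926359/101255294 ≈ 49894.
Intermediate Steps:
a(Q) = Q*(-2 + Q)
f(s, N) = N + (-5 + N)*(-3 + N) (f(s, N) = (-3 + N)*(-2 + (-3 + N)) + N = (-3 + N)*(-5 + N) + N = (-5 + N)*(-3 + N) + N = N + (-5 + N)*(-3 + N))
(f(-132, -34)/(-20843) + 3473/(-66*(-73) + 40)) - 1*(-49893) = ((-34 + (-5 - 34)*(-3 - 34))/(-20843) + 3473/(-66*(-73) + 40)) - 1*(-49893) = ((-34 - 39*(-37))*(-1/20843) + 3473/(4818 + 40)) + 49893 = ((-34 + 1443)*(-1/20843) + 3473/4858) + 49893 = (1409*(-1/20843) + 3473*(1/4858)) + 49893 = (-1409/20843 + 3473/4858) + 49893 = 65542817/101255294 + 49893 = 5051995926359/101255294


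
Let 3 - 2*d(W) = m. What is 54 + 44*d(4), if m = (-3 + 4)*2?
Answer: 76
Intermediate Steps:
m = 2 (m = 1*2 = 2)
d(W) = ½ (d(W) = 3/2 - ½*2 = 3/2 - 1 = ½)
54 + 44*d(4) = 54 + 44*(½) = 54 + 22 = 76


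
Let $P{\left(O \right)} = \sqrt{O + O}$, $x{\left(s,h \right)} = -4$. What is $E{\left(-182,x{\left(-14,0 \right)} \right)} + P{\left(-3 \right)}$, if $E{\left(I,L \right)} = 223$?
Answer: $223 + i \sqrt{6} \approx 223.0 + 2.4495 i$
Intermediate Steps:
$P{\left(O \right)} = \sqrt{2} \sqrt{O}$ ($P{\left(O \right)} = \sqrt{2 O} = \sqrt{2} \sqrt{O}$)
$E{\left(-182,x{\left(-14,0 \right)} \right)} + P{\left(-3 \right)} = 223 + \sqrt{2} \sqrt{-3} = 223 + \sqrt{2} i \sqrt{3} = 223 + i \sqrt{6}$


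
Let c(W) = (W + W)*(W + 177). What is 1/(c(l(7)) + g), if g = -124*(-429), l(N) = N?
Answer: 1/55772 ≈ 1.7930e-5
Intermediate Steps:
c(W) = 2*W*(177 + W) (c(W) = (2*W)*(177 + W) = 2*W*(177 + W))
g = 53196
1/(c(l(7)) + g) = 1/(2*7*(177 + 7) + 53196) = 1/(2*7*184 + 53196) = 1/(2576 + 53196) = 1/55772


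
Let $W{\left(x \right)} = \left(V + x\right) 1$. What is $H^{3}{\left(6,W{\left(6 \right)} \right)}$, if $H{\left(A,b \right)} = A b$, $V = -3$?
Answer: $5832$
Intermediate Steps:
$W{\left(x \right)} = -3 + x$ ($W{\left(x \right)} = \left(-3 + x\right) 1 = -3 + x$)
$H^{3}{\left(6,W{\left(6 \right)} \right)} = \left(6 \left(-3 + 6\right)\right)^{3} = \left(6 \cdot 3\right)^{3} = 18^{3} = 5832$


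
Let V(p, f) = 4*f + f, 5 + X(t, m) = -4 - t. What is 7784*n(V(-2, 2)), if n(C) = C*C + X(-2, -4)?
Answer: 723912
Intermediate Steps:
X(t, m) = -9 - t (X(t, m) = -5 + (-4 - t) = -9 - t)
V(p, f) = 5*f
n(C) = -7 + C² (n(C) = C*C + (-9 - 1*(-2)) = C² + (-9 + 2) = C² - 7 = -7 + C²)
7784*n(V(-2, 2)) = 7784*(-7 + (5*2)²) = 7784*(-7 + 10²) = 7784*(-7 + 100) = 7784*93 = 723912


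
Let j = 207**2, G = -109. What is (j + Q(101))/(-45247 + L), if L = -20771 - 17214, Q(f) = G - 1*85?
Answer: -42655/83232 ≈ -0.51248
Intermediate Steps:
Q(f) = -194 (Q(f) = -109 - 1*85 = -109 - 85 = -194)
L = -37985
j = 42849
(j + Q(101))/(-45247 + L) = (42849 - 194)/(-45247 - 37985) = 42655/(-83232) = 42655*(-1/83232) = -42655/83232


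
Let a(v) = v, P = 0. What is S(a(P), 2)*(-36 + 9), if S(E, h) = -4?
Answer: 108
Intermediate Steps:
S(a(P), 2)*(-36 + 9) = -4*(-36 + 9) = -4*(-27) = 108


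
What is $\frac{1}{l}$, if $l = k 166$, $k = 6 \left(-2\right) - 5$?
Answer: $- \frac{1}{2822} \approx -0.00035436$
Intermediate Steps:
$k = -17$ ($k = -12 - 5 = -17$)
$l = -2822$ ($l = \left(-17\right) 166 = -2822$)
$\frac{1}{l} = \frac{1}{-2822} = - \frac{1}{2822}$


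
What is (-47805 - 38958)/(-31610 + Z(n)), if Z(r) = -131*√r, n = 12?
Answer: 1371289215/499493084 - 11365953*√3/499493084 ≈ 2.7059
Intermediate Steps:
(-47805 - 38958)/(-31610 + Z(n)) = (-47805 - 38958)/(-31610 - 262*√3) = -86763/(-31610 - 262*√3)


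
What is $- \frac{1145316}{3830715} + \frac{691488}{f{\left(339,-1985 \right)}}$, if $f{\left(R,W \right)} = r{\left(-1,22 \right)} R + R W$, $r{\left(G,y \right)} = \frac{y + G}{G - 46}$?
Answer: $- \frac{4464696130484}{3366147592185} \approx -1.3264$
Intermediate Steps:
$r{\left(G,y \right)} = \frac{G + y}{-46 + G}$
$f{\left(R,W \right)} = - \frac{21 R}{47} + R W$ ($f{\left(R,W \right)} = \frac{-1 + 22}{-46 - 1} R + R W = \frac{1}{-47} \cdot 21 R + R W = \left(- \frac{1}{47}\right) 21 R + R W = - \frac{21 R}{47} + R W$)
$- \frac{1145316}{3830715} + \frac{691488}{f{\left(339,-1985 \right)}} = - \frac{1145316}{3830715} + \frac{691488}{\frac{1}{47} \cdot 339 \left(-21 + 47 \left(-1985\right)\right)} = \left(-1145316\right) \frac{1}{3830715} + \frac{691488}{\frac{1}{47} \cdot 339 \left(-21 - 93295\right)} = - \frac{381772}{1276905} + \frac{691488}{\frac{1}{47} \cdot 339 \left(-93316\right)} = - \frac{381772}{1276905} + \frac{691488}{- \frac{31634124}{47}} = - \frac{381772}{1276905} + 691488 \left(- \frac{47}{31634124}\right) = - \frac{381772}{1276905} - \frac{2708328}{2636177} = - \frac{4464696130484}{3366147592185}$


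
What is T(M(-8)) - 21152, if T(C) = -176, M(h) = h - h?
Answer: -21328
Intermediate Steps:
M(h) = 0
T(M(-8)) - 21152 = -176 - 21152 = -21328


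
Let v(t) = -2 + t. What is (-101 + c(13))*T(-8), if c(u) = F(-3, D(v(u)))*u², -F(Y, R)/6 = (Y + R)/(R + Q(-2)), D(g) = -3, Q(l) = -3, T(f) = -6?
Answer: 6690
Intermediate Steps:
F(Y, R) = -6*(R + Y)/(-3 + R) (F(Y, R) = -6*(Y + R)/(R - 3) = -6*(R + Y)/(-3 + R))
c(u) = -6*u² (c(u) = (6*(-1*(-3) - 1*(-3))/(-3 - 3))*u² = (6*(3 + 3)/(-6))*u² = (6*(-⅙)*6)*u² = -6*u²)
(-101 + c(13))*T(-8) = (-101 - 6*13²)*(-6) = (-101 - 6*169)*(-6) = (-101 - 1014)*(-6) = -1115*(-6) = 6690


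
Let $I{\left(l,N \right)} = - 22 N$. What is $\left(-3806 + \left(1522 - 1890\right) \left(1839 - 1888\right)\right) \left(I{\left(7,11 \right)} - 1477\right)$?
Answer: $-24454494$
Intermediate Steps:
$\left(-3806 + \left(1522 - 1890\right) \left(1839 - 1888\right)\right) \left(I{\left(7,11 \right)} - 1477\right) = \left(-3806 + \left(1522 - 1890\right) \left(1839 - 1888\right)\right) \left(\left(-22\right) 11 - 1477\right) = \left(-3806 - -18032\right) \left(-242 - 1477\right) = \left(-3806 + 18032\right) \left(-1719\right) = 14226 \left(-1719\right) = -24454494$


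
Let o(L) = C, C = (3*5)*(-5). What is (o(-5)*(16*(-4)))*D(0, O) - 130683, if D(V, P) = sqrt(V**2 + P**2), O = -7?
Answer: -97083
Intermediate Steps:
C = -75 (C = 15*(-5) = -75)
D(V, P) = sqrt(P**2 + V**2)
o(L) = -75
(o(-5)*(16*(-4)))*D(0, O) - 130683 = (-1200*(-4))*sqrt((-7)**2 + 0**2) - 130683 = (-75*(-64))*sqrt(49 + 0) - 130683 = 4800*sqrt(49) - 130683 = 4800*7 - 130683 = 33600 - 130683 = -97083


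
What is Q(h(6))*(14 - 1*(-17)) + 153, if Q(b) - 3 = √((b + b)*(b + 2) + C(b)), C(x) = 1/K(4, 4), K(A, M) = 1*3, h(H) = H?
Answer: 246 + 527*√3/3 ≈ 550.26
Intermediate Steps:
K(A, M) = 3
C(x) = ⅓ (C(x) = 1/3 = ⅓)
Q(b) = 3 + √(⅓ + 2*b*(2 + b)) (Q(b) = 3 + √((b + b)*(b + 2) + ⅓) = 3 + √((2*b)*(2 + b) + ⅓) = 3 + √(2*b*(2 + b) + ⅓) = 3 + √(⅓ + 2*b*(2 + b)))
Q(h(6))*(14 - 1*(-17)) + 153 = (3 + √(3 + 18*6² + 36*6)/3)*(14 - 1*(-17)) + 153 = (3 + √(3 + 18*36 + 216)/3)*(14 + 17) + 153 = (3 + √(3 + 648 + 216)/3)*31 + 153 = (3 + √867/3)*31 + 153 = (3 + (17*√3)/3)*31 + 153 = (3 + 17*√3/3)*31 + 153 = (93 + 527*√3/3) + 153 = 246 + 527*√3/3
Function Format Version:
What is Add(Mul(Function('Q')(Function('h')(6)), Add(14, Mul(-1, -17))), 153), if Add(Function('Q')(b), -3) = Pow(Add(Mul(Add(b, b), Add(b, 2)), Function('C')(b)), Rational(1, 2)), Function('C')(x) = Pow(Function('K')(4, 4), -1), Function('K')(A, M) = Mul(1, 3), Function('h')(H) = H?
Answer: Add(246, Mul(Rational(527, 3), Pow(3, Rational(1, 2)))) ≈ 550.26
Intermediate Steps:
Function('K')(A, M) = 3
Function('C')(x) = Rational(1, 3) (Function('C')(x) = Pow(3, -1) = Rational(1, 3))
Function('Q')(b) = Add(3, Pow(Add(Rational(1, 3), Mul(2, b, Add(2, b))), Rational(1, 2))) (Function('Q')(b) = Add(3, Pow(Add(Mul(Add(b, b), Add(b, 2)), Rational(1, 3)), Rational(1, 2))) = Add(3, Pow(Add(Mul(Mul(2, b), Add(2, b)), Rational(1, 3)), Rational(1, 2))) = Add(3, Pow(Add(Mul(2, b, Add(2, b)), Rational(1, 3)), Rational(1, 2))) = Add(3, Pow(Add(Rational(1, 3), Mul(2, b, Add(2, b))), Rational(1, 2))))
Add(Mul(Function('Q')(Function('h')(6)), Add(14, Mul(-1, -17))), 153) = Add(Mul(Add(3, Mul(Rational(1, 3), Pow(Add(3, Mul(18, Pow(6, 2)), Mul(36, 6)), Rational(1, 2)))), Add(14, Mul(-1, -17))), 153) = Add(Mul(Add(3, Mul(Rational(1, 3), Pow(Add(3, Mul(18, 36), 216), Rational(1, 2)))), Add(14, 17)), 153) = Add(Mul(Add(3, Mul(Rational(1, 3), Pow(Add(3, 648, 216), Rational(1, 2)))), 31), 153) = Add(Mul(Add(3, Mul(Rational(1, 3), Pow(867, Rational(1, 2)))), 31), 153) = Add(Mul(Add(3, Mul(Rational(1, 3), Mul(17, Pow(3, Rational(1, 2))))), 31), 153) = Add(Mul(Add(3, Mul(Rational(17, 3), Pow(3, Rational(1, 2)))), 31), 153) = Add(Add(93, Mul(Rational(527, 3), Pow(3, Rational(1, 2)))), 153) = Add(246, Mul(Rational(527, 3), Pow(3, Rational(1, 2))))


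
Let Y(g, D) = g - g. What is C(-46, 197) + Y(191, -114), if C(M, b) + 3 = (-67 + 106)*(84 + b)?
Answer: 10956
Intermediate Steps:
Y(g, D) = 0
C(M, b) = 3273 + 39*b (C(M, b) = -3 + (-67 + 106)*(84 + b) = -3 + 39*(84 + b) = -3 + (3276 + 39*b) = 3273 + 39*b)
C(-46, 197) + Y(191, -114) = (3273 + 39*197) + 0 = (3273 + 7683) + 0 = 10956 + 0 = 10956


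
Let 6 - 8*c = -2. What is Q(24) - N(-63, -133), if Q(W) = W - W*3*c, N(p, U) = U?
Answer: 85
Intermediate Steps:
c = 1 (c = 3/4 - 1/8*(-2) = 3/4 + 1/4 = 1)
Q(W) = -2*W (Q(W) = W - W*3 = W - 3*W = -2*W)
Q(24) - N(-63, -133) = -2*24 - 1*(-133) = -48 + 133 = 85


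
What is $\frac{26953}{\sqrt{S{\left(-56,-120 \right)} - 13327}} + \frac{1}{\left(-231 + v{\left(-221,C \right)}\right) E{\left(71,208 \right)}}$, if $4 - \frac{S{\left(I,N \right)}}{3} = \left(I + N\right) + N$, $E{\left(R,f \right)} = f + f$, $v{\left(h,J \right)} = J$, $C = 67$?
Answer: $- \frac{1}{68224} - \frac{26953 i \sqrt{43}}{731} \approx -1.4658 \cdot 10^{-5} - 241.78 i$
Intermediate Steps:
$E{\left(R,f \right)} = 2 f$
$S{\left(I,N \right)} = 12 - 6 N - 3 I$ ($S{\left(I,N \right)} = 12 - 3 \left(\left(I + N\right) + N\right) = 12 - 3 \left(I + 2 N\right) = 12 - \left(3 I + 6 N\right) = 12 - 6 N - 3 I$)
$\frac{26953}{\sqrt{S{\left(-56,-120 \right)} - 13327}} + \frac{1}{\left(-231 + v{\left(-221,C \right)}\right) E{\left(71,208 \right)}} = \frac{26953}{\sqrt{\left(12 - -720 - -168\right) - 13327}} + \frac{1}{\left(-231 + 67\right) 2 \cdot 208} = \frac{26953}{\sqrt{\left(12 + 720 + 168\right) - 13327}} + \frac{1}{\left(-164\right) 416} = \frac{26953}{\sqrt{900 - 13327}} - \frac{1}{68224} = \frac{26953}{\sqrt{-12427}} - \frac{1}{68224} = \frac{26953}{17 i \sqrt{43}} - \frac{1}{68224} = 26953 \left(- \frac{i \sqrt{43}}{731}\right) - \frac{1}{68224} = - \frac{26953 i \sqrt{43}}{731} - \frac{1}{68224} = - \frac{1}{68224} - \frac{26953 i \sqrt{43}}{731}$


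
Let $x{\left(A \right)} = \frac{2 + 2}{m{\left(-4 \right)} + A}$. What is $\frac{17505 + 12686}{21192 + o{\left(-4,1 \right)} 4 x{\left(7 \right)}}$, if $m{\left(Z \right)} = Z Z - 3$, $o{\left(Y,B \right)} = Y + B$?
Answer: $\frac{150955}{105948} \approx 1.4248$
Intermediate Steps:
$o{\left(Y,B \right)} = B + Y$
$m{\left(Z \right)} = -3 + Z^{2}$ ($m{\left(Z \right)} = Z^{2} - 3 = -3 + Z^{2}$)
$x{\left(A \right)} = \frac{4}{13 + A}$ ($x{\left(A \right)} = \frac{2 + 2}{\left(-3 + \left(-4\right)^{2}\right) + A} = \frac{4}{\left(-3 + 16\right) + A} = \frac{4}{13 + A}$)
$\frac{17505 + 12686}{21192 + o{\left(-4,1 \right)} 4 x{\left(7 \right)}} = \frac{17505 + 12686}{21192 + \left(1 - 4\right) 4 \frac{4}{13 + 7}} = \frac{30191}{21192 + \left(-3\right) 4 \cdot \frac{4}{20}} = \frac{30191}{21192 - 12 \cdot 4 \cdot \frac{1}{20}} = \frac{30191}{21192 - \frac{12}{5}} = \frac{30191}{\frac{105948}{5}} = 30191 \cdot \frac{5}{105948} = \frac{150955}{105948}$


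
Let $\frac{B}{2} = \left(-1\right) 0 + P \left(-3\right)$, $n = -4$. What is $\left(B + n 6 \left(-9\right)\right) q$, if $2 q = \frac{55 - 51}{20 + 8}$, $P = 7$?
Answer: $\frac{87}{7} \approx 12.429$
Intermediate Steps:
$q = \frac{1}{14}$ ($q = \frac{\left(55 - 51\right) \frac{1}{20 + 8}}{2} = \frac{4 \cdot \frac{1}{28}}{2} = \frac{1}{2} \cdot \frac{1}{7} = \frac{1}{14} \approx 0.071429$)
$B = -42$ ($B = 2 \left(\left(-1\right) 0 + 7 \left(-3\right)\right) = 2 \left(0 - 21\right) = 2 \left(-21\right) = -42$)
$\left(B + n 6 \left(-9\right)\right) q = \left(-42 + \left(-4\right) 6 \left(-9\right)\right) \frac{1}{14} = \left(-42 - -216\right) \frac{1}{14} = \left(-42 + 216\right) \frac{1}{14} = 174 \cdot \frac{1}{14} = \frac{87}{7}$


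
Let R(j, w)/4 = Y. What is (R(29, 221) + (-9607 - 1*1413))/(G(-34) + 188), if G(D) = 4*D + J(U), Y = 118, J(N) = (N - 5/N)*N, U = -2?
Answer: -3516/17 ≈ -206.82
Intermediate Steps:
J(N) = N*(N - 5/N)
R(j, w) = 472 (R(j, w) = 4*118 = 472)
G(D) = -1 + 4*D (G(D) = 4*D + (-5 + (-2)²) = 4*D + (-5 + 4) = 4*D - 1 = -1 + 4*D)
(R(29, 221) + (-9607 - 1*1413))/(G(-34) + 188) = (472 + (-9607 - 1*1413))/((-1 + 4*(-34)) + 188) = (472 + (-9607 - 1413))/((-1 - 136) + 188) = (472 - 11020)/(-137 + 188) = -10548/51 = -10548*1/51 = -3516/17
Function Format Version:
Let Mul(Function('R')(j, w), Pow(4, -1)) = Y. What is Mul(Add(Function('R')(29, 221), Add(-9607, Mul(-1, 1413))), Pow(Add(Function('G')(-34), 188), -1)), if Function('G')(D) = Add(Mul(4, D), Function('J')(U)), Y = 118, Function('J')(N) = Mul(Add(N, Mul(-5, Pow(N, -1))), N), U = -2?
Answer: Rational(-3516, 17) ≈ -206.82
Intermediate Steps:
Function('J')(N) = Mul(N, Add(N, Mul(-5, Pow(N, -1))))
Function('R')(j, w) = 472 (Function('R')(j, w) = Mul(4, 118) = 472)
Function('G')(D) = Add(-1, Mul(4, D)) (Function('G')(D) = Add(Mul(4, D), Add(-5, Pow(-2, 2))) = Add(Mul(4, D), Add(-5, 4)) = Add(Mul(4, D), -1) = Add(-1, Mul(4, D)))
Mul(Add(Function('R')(29, 221), Add(-9607, Mul(-1, 1413))), Pow(Add(Function('G')(-34), 188), -1)) = Mul(Add(472, Add(-9607, Mul(-1, 1413))), Pow(Add(Add(-1, Mul(4, -34)), 188), -1)) = Mul(Add(472, Add(-9607, -1413)), Pow(Add(Add(-1, -136), 188), -1)) = Mul(Add(472, -11020), Pow(Add(-137, 188), -1)) = Mul(-10548, Pow(51, -1)) = Mul(-10548, Rational(1, 51)) = Rational(-3516, 17)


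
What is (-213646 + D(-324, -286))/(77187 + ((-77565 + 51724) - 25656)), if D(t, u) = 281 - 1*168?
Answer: -213533/25690 ≈ -8.3119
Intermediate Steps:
D(t, u) = 113 (D(t, u) = 281 - 168 = 113)
(-213646 + D(-324, -286))/(77187 + ((-77565 + 51724) - 25656)) = (-213646 + 113)/(77187 + ((-77565 + 51724) - 25656)) = -213533/(77187 + (-25841 - 25656)) = -213533/(77187 - 51497) = -213533/25690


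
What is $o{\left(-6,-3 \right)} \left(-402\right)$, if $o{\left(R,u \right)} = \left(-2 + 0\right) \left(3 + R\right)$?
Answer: $-2412$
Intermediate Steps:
$o{\left(R,u \right)} = -6 - 2 R$ ($o{\left(R,u \right)} = - 2 \left(3 + R\right) = -6 - 2 R$)
$o{\left(-6,-3 \right)} \left(-402\right) = \left(-6 - -12\right) \left(-402\right) = \left(-6 + 12\right) \left(-402\right) = 6 \left(-402\right) = -2412$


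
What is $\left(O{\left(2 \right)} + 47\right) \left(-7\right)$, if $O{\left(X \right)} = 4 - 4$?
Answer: $-329$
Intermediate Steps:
$O{\left(X \right)} = 0$ ($O{\left(X \right)} = 4 - 4 = 0$)
$\left(O{\left(2 \right)} + 47\right) \left(-7\right) = \left(0 + 47\right) \left(-7\right) = 47 \left(-7\right) = -329$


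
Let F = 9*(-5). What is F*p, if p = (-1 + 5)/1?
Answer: -180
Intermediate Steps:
F = -45
p = 4 (p = 4*1 = 4)
F*p = -45*4 = -180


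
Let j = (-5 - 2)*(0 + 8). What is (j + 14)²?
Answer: 1764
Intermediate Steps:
j = -56 (j = -7*8 = -56)
(j + 14)² = (-56 + 14)² = (-42)² = 1764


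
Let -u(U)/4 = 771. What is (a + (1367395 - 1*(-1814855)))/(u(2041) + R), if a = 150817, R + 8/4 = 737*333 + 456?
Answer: 3333067/242791 ≈ 13.728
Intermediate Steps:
u(U) = -3084 (u(U) = -4*771 = -3084)
R = 245875 (R = -2 + (737*333 + 456) = -2 + (245421 + 456) = -2 + 245877 = 245875)
(a + (1367395 - 1*(-1814855)))/(u(2041) + R) = (150817 + (1367395 - 1*(-1814855)))/(-3084 + 245875) = (150817 + (1367395 + 1814855))/242791 = (150817 + 3182250)*(1/242791) = 3333067*(1/242791) = 3333067/242791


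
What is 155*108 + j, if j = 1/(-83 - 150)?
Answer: 3900419/233 ≈ 16740.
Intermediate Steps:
j = -1/233 (j = 1/(-233) = -1/233 ≈ -0.0042918)
155*108 + j = 155*108 - 1/233 = 16740 - 1/233 = 3900419/233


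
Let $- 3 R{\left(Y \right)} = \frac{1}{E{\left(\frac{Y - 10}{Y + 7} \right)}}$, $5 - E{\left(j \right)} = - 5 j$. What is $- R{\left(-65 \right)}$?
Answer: $\frac{58}{1995} \approx 0.029073$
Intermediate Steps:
$E{\left(j \right)} = 5 + 5 j$ ($E{\left(j \right)} = 5 - - 5 j = 5 + 5 j$)
$R{\left(Y \right)} = - \frac{1}{3 \left(5 + \frac{5 \left(-10 + Y\right)}{7 + Y}\right)}$ ($R{\left(Y \right)} = - \frac{1}{3 \left(5 + 5 \frac{Y - 10}{Y + 7}\right)} = - \frac{1}{3 \left(5 + 5 \frac{-10 + Y}{7 + Y}\right)} = - \frac{1}{3 \left(5 + \frac{5 \left(-10 + Y\right)}{7 + Y}\right)}$)
$- R{\left(-65 \right)} = - \frac{-7 - -65}{15 \left(-3 + 2 \left(-65\right)\right)} = - \frac{-7 + 65}{15 \left(-3 - 130\right)} = - \frac{58}{15 \left(-133\right)} = - \frac{\left(-1\right) 58}{15 \cdot 133} = \left(-1\right) \left(- \frac{58}{1995}\right) = \frac{58}{1995}$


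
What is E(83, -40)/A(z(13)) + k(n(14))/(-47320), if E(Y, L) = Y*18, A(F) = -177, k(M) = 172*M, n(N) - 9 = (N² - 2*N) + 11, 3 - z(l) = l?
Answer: -3184148/348985 ≈ -9.1240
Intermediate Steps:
z(l) = 3 - l
n(N) = 20 + N² - 2*N (n(N) = 9 + ((N² - 2*N) + 11) = 9 + (11 + N² - 2*N) = 20 + N² - 2*N)
E(Y, L) = 18*Y
E(83, -40)/A(z(13)) + k(n(14))/(-47320) = (18*83)/(-177) + (172*(20 + 14² - 2*14))/(-47320) = 1494*(-1/177) + (172*(20 + 196 - 28))*(-1/47320) = -498/59 + (172*188)*(-1/47320) = -498/59 + 32336*(-1/47320) = -498/59 - 4042/5915 = -3184148/348985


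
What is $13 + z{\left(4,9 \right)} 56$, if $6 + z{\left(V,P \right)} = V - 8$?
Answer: $-547$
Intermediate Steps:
$z{\left(V,P \right)} = -14 + V$ ($z{\left(V,P \right)} = -6 + \left(V - 8\right) = -6 + \left(-8 + V\right) = -14 + V$)
$13 + z{\left(4,9 \right)} 56 = 13 + \left(-14 + 4\right) 56 = 13 - 560 = -547$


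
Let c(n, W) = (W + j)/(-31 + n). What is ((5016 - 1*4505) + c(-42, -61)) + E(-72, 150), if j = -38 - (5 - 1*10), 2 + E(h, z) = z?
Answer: 48201/73 ≈ 660.29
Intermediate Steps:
E(h, z) = -2 + z
j = -33 (j = -38 - (5 - 10) = -38 - 1*(-5) = -38 + 5 = -33)
c(n, W) = (-33 + W)/(-31 + n) (c(n, W) = (W - 33)/(-31 + n) = (-33 + W)/(-31 + n))
((5016 - 1*4505) + c(-42, -61)) + E(-72, 150) = ((5016 - 1*4505) + (-33 - 61)/(-31 - 42)) + (-2 + 150) = ((5016 - 4505) - 94/(-73)) + 148 = (511 - 1/73*(-94)) + 148 = (511 + 94/73) + 148 = 37397/73 + 148 = 48201/73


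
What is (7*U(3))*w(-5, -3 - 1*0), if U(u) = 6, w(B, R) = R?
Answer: -126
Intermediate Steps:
(7*U(3))*w(-5, -3 - 1*0) = (7*6)*(-3 - 1*0) = 42*(-3 + 0) = 42*(-3) = -126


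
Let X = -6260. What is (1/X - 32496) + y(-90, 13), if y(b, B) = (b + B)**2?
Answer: -166309421/6260 ≈ -26567.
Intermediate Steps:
y(b, B) = (B + b)**2
(1/X - 32496) + y(-90, 13) = (1/(-6260) - 32496) + (13 - 90)**2 = (-1/6260 - 32496) + (-77)**2 = -203424961/6260 + 5929 = -166309421/6260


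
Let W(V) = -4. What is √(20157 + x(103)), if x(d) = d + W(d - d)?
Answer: 4*√1266 ≈ 142.32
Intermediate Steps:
x(d) = -4 + d (x(d) = d - 4 = -4 + d)
√(20157 + x(103)) = √(20157 + (-4 + 103)) = √(20157 + 99) = √20256 = 4*√1266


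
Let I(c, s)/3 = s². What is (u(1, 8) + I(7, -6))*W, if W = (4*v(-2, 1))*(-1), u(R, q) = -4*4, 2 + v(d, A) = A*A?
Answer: 368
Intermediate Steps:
I(c, s) = 3*s²
v(d, A) = -2 + A² (v(d, A) = -2 + A*A = -2 + A²)
u(R, q) = -16
W = 4 (W = (4*(-2 + 1²))*(-1) = (4*(-2 + 1))*(-1) = (4*(-1))*(-1) = -4*(-1) = 4)
(u(1, 8) + I(7, -6))*W = (-16 + 3*(-6)²)*4 = (-16 + 3*36)*4 = (-16 + 108)*4 = 92*4 = 368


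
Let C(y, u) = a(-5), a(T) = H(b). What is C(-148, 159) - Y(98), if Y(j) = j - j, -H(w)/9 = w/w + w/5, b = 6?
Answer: -99/5 ≈ -19.800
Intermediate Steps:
H(w) = -9 - 9*w/5 (H(w) = -9*(w/w + w/5) = -9*(1 + w*(⅕)) = -9*(1 + w/5) = -9 - 9*w/5)
a(T) = -99/5 (a(T) = -9 - 9/5*6 = -9 - 54/5 = -99/5)
C(y, u) = -99/5
Y(j) = 0
C(-148, 159) - Y(98) = -99/5 - 1*0 = -99/5 + 0 = -99/5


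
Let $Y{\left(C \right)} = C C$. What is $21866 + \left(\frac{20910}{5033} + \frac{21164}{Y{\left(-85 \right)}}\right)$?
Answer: $\frac{795380244212}{36363425} \approx 21873.0$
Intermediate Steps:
$Y{\left(C \right)} = C^{2}$
$21866 + \left(\frac{20910}{5033} + \frac{21164}{Y{\left(-85 \right)}}\right) = 21866 + \left(\frac{20910}{5033} + \frac{21164}{\left(-85\right)^{2}}\right) = 21866 + \left(20910 \cdot \frac{1}{5033} + \frac{21164}{7225}\right) = 21866 + \left(\frac{20910}{5033} + 21164 \cdot \frac{1}{7225}\right) = 21866 + \left(\frac{20910}{5033} + \frac{21164}{7225}\right) = 21866 + \frac{257593162}{36363425} = \frac{795380244212}{36363425}$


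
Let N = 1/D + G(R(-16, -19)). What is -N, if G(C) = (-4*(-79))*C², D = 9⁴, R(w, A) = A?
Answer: -748452637/6561 ≈ -1.1408e+5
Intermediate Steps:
D = 6561
G(C) = 316*C²
N = 748452637/6561 (N = 1/6561 + 316*(-19)² = 1/6561 + 316*361 = 1/6561 + 114076 = 748452637/6561 ≈ 1.1408e+5)
-N = -1*748452637/6561 = -748452637/6561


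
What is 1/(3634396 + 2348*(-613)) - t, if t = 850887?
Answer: -1867758228863/2195072 ≈ -8.5089e+5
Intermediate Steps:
1/(3634396 + 2348*(-613)) - t = 1/(3634396 + 2348*(-613)) - 1*850887 = 1/(3634396 - 1439324) - 850887 = 1/2195072 - 850887 = -1867758228863/2195072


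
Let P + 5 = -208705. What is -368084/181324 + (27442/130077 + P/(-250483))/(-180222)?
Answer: -270174754516945137539/133091977276737009531 ≈ -2.0300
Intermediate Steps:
P = -208710 (P = -5 - 208705 = -208710)
-368084/181324 + (27442/130077 + P/(-250483))/(-180222) = -368084/181324 + (27442/130077 - 208710/(-250483))/(-180222) = -368084*1/181324 + (27442*(1/130077) - 208710*(-1/250483))*(-1/180222) = -92021/45331 + (27442/130077 + 208710/250483)*(-1/180222) = -92021/45331 + (34022125156/32582077191)*(-1/180222) = -92021/45331 - 17011062578/2936003557758201 = -270174754516945137539/133091977276737009531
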